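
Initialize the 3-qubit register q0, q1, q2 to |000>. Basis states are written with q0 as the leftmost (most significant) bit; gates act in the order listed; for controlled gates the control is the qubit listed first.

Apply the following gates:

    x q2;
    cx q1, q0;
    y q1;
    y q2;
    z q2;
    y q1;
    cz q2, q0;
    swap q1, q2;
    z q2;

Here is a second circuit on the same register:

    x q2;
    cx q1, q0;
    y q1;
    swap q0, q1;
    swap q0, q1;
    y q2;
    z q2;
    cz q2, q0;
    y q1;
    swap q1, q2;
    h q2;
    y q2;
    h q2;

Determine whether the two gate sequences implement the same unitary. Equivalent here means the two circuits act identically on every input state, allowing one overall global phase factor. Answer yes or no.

No: there is an input state on which the two circuits produce genuinely different outputs (not merely differing by a phase).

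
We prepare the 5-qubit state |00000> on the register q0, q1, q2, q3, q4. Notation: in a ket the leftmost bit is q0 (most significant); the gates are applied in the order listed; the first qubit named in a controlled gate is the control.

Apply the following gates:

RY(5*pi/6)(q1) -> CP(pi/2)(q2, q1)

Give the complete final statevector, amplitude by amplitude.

The final amplitudes are -sqrt(2)/4 + sqrt(6)/4 on |00000>, sqrt(2)/4 + sqrt(6)/4 on |01000>, and 0 on every other basis state.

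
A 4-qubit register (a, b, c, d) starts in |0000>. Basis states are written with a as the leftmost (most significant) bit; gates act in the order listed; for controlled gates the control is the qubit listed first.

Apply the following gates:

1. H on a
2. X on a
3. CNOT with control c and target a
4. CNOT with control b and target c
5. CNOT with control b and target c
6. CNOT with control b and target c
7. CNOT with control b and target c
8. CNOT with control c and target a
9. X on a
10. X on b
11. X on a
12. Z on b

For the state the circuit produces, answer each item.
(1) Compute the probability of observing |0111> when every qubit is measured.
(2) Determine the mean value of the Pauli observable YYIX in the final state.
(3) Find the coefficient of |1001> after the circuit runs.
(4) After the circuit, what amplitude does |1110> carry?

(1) A full measurement returns |0111> with probability 0. Key observation: gates 2-9 undo each other exactly, leaving only the rest of the circuit to track.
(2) The observable YYIX averages to 0.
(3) |1001> carries amplitude 0 in the final state.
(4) |1110> carries amplitude 0 in the final state.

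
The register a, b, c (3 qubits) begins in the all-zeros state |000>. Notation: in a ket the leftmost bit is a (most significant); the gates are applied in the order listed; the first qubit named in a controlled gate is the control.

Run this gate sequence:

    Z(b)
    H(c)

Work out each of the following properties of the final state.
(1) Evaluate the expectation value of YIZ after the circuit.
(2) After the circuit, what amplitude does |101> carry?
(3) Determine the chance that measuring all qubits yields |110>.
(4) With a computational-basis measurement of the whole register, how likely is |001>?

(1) The expectation value of YIZ is 0.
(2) |101> carries amplitude 0 in the final state.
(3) Outcome |110> occurs with probability 0.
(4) Outcome |001> occurs with probability 1/2.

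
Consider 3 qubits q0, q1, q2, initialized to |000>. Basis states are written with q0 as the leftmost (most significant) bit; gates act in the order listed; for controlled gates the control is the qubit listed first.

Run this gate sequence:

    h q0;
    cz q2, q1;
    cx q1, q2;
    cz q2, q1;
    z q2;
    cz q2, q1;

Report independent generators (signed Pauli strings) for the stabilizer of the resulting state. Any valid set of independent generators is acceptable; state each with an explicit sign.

The final state is stabilized by the group generated by +XII, +IZI, +IIZ; other independent generating sets are equally valid.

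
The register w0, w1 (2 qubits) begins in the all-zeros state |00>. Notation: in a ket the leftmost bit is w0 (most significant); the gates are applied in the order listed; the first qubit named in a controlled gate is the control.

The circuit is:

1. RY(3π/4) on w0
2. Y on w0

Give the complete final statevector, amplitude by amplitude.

The resulting statevector has amplitude -I*sqrt(sqrt(2) + 2)/2 on |00>, 0 on |01>, I*sqrt(2 - sqrt(2))/2 on |10>, 0 on |11>.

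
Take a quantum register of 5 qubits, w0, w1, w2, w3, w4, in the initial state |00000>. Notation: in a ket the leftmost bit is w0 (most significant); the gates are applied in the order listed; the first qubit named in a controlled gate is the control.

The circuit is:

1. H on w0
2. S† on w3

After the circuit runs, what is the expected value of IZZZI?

In the final state, IZZZI has expectation 1.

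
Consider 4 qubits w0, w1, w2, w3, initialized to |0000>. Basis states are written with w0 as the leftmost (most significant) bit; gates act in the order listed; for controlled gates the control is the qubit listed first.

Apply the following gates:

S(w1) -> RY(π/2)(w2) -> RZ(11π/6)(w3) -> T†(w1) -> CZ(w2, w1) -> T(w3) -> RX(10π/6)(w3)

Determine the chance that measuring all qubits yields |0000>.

Outcome |0000> occurs with probability 3/8.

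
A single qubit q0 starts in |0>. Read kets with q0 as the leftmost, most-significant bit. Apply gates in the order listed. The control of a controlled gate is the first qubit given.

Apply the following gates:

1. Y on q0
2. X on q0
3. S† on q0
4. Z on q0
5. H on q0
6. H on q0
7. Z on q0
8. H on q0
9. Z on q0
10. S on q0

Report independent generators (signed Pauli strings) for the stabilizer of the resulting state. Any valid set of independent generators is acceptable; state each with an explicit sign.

The final state is stabilized by the group generated by -Y; other independent generating sets are equally valid.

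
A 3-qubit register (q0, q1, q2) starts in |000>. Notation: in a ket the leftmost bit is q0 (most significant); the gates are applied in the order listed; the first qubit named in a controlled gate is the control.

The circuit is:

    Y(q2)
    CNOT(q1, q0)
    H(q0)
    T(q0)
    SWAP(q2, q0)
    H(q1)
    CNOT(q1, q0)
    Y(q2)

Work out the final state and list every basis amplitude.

The resulting statevector has amplitude 0 on |000>, 0 on |001>, exp(I*pi/4)/2 on |010>, -1/2 on |011>, exp(I*pi/4)/2 on |100>, -1/2 on |101>, 0 on |110>, 0 on |111>.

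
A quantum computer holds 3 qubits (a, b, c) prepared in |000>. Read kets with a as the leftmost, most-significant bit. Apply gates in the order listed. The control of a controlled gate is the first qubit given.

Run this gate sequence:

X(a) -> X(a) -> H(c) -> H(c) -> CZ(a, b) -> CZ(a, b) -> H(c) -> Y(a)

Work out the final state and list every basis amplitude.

After the circuit, the state carries amplitude sqrt(2)*I/2 on |100>, sqrt(2)*I/2 on |101>, and 0 on every other basis state. Key observation: the block from step 4 through step 7 cancels to the identity and can be dropped.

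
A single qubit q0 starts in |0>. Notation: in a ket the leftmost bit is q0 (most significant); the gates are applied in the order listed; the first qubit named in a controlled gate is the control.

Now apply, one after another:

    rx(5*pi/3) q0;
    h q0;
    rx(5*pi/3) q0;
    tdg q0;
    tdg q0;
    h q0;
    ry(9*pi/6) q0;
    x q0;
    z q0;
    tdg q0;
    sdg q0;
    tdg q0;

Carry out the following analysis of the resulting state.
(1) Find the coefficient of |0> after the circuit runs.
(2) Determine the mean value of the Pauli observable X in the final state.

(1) The final state's coefficient on |0> equals -sqrt(2)*I/4.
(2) In the final state, X has expectation sqrt(3)/4.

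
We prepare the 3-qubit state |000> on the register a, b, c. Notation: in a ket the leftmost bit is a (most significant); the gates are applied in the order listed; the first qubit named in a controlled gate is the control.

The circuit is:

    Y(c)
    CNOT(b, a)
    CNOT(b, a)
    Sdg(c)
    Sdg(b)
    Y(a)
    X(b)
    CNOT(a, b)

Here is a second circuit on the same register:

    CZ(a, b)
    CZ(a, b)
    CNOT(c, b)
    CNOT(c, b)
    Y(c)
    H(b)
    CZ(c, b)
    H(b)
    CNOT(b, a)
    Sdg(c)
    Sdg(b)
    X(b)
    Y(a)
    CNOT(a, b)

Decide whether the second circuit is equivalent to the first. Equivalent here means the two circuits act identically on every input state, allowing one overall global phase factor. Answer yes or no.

No: there is an input state on which the two circuits produce genuinely different outputs (not merely differing by a phase).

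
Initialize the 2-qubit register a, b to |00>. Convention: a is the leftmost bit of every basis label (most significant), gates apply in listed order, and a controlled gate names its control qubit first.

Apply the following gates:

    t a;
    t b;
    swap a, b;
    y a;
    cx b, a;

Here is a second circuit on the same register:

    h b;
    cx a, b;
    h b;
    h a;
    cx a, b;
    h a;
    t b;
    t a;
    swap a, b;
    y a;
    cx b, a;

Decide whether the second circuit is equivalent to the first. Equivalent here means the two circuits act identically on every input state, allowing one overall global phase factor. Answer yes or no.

No, they are not equivalent — no single phase factor reconciles the two unitaries.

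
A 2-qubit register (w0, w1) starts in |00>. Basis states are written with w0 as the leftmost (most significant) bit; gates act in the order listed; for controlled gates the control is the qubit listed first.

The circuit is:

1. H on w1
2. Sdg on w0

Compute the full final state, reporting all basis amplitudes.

The final amplitudes are sqrt(2)/2 on |00>, sqrt(2)/2 on |01>, 0 on |10>, 0 on |11>.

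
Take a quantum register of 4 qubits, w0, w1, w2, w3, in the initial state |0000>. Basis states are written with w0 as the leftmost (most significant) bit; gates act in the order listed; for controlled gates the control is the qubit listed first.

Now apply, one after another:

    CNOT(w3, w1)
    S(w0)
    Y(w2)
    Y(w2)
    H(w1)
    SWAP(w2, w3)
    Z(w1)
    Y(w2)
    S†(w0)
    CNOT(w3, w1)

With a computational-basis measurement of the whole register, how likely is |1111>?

The probability of measuring |1111> is 0.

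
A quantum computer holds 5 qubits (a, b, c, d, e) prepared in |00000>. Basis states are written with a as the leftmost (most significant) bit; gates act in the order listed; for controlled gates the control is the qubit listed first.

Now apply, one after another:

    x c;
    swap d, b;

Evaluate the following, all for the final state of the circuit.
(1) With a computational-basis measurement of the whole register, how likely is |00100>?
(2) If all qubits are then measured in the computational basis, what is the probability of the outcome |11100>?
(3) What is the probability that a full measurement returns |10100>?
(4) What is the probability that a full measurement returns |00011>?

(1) The probability of measuring |00100> is 1.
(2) A full measurement returns |11100> with probability 0.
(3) A full measurement returns |10100> with probability 0.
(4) A full measurement returns |00011> with probability 0.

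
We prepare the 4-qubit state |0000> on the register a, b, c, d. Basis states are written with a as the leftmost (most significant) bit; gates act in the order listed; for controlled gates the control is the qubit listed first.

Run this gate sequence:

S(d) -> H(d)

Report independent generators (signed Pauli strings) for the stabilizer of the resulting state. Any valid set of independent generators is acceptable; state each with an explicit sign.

The stabilizer group can be generated by +IIIX, +ZIII, +IZII, +IIZI, among other valid generating sets.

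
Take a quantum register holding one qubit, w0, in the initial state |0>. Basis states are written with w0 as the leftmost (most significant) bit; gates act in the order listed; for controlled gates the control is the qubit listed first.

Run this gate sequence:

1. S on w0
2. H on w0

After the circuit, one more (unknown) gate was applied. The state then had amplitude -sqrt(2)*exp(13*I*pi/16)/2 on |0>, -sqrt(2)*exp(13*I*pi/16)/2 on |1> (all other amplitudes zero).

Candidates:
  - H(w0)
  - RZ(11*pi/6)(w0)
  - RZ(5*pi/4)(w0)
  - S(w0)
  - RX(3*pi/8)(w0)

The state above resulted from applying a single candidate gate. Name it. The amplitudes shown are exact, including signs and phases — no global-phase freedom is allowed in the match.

The applied gate was RX(3*pi/8)(w0).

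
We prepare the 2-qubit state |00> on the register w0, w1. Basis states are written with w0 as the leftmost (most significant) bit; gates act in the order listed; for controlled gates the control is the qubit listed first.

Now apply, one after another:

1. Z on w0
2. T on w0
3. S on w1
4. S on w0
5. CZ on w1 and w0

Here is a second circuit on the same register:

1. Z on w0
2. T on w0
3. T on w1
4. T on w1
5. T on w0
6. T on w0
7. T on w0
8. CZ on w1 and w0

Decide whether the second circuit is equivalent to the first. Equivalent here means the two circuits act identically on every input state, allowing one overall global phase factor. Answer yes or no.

No, they are not equivalent — no single phase factor reconciles the two unitaries.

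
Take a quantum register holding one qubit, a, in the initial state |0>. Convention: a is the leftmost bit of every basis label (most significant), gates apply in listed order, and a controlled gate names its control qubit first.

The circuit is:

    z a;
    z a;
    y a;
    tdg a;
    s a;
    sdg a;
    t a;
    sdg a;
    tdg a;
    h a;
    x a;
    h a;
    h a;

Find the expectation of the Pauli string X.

The expectation value of X is -1.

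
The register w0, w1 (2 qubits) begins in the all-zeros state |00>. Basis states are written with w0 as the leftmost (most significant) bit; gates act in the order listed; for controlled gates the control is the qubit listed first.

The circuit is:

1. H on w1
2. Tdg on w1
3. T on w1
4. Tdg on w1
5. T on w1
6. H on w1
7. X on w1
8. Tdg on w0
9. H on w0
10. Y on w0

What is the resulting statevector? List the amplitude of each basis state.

The resulting statevector has amplitude 0 on |00>, -sqrt(2)*I/2 on |01>, 0 on |10>, sqrt(2)*I/2 on |11>.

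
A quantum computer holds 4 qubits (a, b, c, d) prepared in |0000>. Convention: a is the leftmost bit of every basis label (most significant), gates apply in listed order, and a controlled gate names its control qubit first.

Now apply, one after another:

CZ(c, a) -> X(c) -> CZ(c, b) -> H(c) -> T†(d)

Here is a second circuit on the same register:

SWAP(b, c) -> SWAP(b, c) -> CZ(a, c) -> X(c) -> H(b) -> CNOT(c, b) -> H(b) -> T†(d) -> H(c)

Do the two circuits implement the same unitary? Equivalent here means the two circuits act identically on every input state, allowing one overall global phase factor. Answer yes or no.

Yes: on every input state the two circuits agree up to one overall phase factor.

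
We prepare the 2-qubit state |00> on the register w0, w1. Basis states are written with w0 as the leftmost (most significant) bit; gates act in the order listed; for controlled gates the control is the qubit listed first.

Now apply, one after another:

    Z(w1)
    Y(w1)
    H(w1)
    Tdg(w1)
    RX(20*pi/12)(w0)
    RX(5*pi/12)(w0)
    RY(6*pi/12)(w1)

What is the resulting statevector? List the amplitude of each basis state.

After the circuit, the state carries amplitude -I*sqrt(3*sqrt(2) + 6)/8 - sqrt(3*sqrt(2) + 6)*exp(I*pi/4)/8 - I*sqrt(2 - sqrt(2))/8 - sqrt(2 - sqrt(2))*exp(I*pi/4)/8 on |00>, -I*sqrt(3*sqrt(2) + 6)/8 - I*sqrt(2 - sqrt(2))/8 + sqrt(2 - sqrt(2))*exp(I*pi/4)/8 + sqrt(3*sqrt(2) + 6)*exp(I*pi/4)/8 on |01>, (-sqrt(6 - 3*sqrt(2))/8 + sqrt(sqrt(2) + 2)/8 + (-sqrt(6 - 3*sqrt(2)) + sqrt(sqrt(2) + 2))*exp(I*pi/4)/8)*exp(3*I*pi/4) on |10>, (-sqrt(sqrt(2) + 2)/8 + sqrt(6 - 3*sqrt(2))/8 + (-sqrt(6 - 3*sqrt(2)) + sqrt(sqrt(2) + 2))*exp(I*pi/4)/8)*exp(3*I*pi/4) on |11>.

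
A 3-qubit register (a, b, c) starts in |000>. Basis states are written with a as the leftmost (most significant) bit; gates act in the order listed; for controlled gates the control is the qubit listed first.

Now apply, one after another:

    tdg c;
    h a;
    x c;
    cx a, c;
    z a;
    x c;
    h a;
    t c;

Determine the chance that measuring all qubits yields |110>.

Outcome |110> occurs with probability 0.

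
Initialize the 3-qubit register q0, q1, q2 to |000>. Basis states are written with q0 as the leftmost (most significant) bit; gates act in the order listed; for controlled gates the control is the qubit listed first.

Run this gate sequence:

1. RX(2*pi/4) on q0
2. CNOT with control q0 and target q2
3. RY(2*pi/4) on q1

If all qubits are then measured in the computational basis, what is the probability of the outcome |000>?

The probability of measuring |000> is 1/4.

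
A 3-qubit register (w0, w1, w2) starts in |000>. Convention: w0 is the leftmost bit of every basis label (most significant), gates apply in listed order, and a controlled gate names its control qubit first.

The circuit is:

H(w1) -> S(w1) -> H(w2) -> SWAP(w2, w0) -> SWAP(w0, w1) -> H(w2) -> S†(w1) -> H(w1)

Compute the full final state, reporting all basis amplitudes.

After the circuit, the state carries amplitude 1/4 - I/4 on |000>, 1/4 - I/4 on |001>, 1/4 + I/4 on |010>, 1/4 + I/4 on |011>, 1/4 + I/4 on |100>, 1/4 + I/4 on |101>, -1/4 + I/4 on |110>, -1/4 + I/4 on |111>.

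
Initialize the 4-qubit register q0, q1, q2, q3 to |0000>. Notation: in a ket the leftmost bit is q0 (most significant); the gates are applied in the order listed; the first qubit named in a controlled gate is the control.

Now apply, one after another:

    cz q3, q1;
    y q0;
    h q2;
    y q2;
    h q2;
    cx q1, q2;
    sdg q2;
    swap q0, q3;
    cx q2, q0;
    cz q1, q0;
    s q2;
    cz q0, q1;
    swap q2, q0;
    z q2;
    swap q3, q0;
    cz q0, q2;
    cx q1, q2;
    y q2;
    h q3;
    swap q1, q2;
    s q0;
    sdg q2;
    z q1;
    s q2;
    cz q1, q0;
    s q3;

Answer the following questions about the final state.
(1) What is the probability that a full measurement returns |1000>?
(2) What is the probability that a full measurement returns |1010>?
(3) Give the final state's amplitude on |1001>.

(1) Outcome |1000> occurs with probability 1/2.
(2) The probability of measuring |1010> is 0.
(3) The final state's coefficient on |1001> equals -sqrt(2)*I/2.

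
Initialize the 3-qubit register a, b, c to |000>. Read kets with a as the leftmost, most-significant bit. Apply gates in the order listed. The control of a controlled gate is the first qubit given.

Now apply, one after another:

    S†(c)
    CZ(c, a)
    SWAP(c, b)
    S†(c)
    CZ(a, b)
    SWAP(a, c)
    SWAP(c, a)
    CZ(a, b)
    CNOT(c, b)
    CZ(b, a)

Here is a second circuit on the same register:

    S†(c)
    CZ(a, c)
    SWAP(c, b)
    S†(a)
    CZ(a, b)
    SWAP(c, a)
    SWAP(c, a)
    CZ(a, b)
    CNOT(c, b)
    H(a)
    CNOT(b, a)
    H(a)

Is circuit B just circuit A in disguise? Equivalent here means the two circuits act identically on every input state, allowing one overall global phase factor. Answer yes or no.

No: there is an input state on which the two circuits produce genuinely different outputs (not merely differing by a phase).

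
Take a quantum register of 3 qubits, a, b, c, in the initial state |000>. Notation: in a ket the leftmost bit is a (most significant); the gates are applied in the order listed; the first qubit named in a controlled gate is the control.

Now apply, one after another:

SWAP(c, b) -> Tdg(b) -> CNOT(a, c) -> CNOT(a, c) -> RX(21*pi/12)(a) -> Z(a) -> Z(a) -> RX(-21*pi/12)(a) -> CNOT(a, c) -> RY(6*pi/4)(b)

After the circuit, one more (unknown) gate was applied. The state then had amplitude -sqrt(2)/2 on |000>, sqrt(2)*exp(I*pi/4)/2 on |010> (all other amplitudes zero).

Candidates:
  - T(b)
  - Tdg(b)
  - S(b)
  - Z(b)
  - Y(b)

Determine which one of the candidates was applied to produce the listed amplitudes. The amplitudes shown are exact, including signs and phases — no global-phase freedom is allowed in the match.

It was T(b) that produced the state shown. Key observation: gates 4-9 undo each other exactly, leaving only the rest of the circuit to track.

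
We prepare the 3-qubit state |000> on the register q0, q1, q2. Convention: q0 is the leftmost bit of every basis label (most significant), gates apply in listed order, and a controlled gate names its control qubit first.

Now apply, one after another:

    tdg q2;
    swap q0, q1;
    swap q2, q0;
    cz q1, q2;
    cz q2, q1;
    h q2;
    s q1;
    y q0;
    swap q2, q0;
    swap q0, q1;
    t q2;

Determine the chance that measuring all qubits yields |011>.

The probability of measuring |011> is 1/2.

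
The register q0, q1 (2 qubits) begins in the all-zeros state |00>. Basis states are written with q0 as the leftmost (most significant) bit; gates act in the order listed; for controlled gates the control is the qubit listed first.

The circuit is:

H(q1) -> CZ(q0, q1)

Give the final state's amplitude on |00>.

|00> carries amplitude sqrt(2)/2 in the final state.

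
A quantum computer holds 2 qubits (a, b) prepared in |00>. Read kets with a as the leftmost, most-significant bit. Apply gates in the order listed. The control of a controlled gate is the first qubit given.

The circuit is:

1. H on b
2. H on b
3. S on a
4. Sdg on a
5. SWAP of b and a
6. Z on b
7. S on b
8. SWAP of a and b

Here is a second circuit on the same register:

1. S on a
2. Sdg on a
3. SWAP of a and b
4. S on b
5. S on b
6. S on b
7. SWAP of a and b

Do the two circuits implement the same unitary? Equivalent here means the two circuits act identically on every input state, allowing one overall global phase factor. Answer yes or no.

Yes — the two circuits implement the same unitary up to a global phase.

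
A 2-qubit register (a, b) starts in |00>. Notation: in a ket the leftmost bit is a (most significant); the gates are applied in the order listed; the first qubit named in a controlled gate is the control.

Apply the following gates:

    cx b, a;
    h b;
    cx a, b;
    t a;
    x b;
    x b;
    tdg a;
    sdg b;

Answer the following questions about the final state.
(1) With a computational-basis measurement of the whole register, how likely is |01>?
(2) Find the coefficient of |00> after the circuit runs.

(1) Outcome |01> occurs with probability 1/2. Key observation: gates 4-7 undo each other exactly, leaving only the rest of the circuit to track.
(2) The amplitude on |00> is sqrt(2)/2.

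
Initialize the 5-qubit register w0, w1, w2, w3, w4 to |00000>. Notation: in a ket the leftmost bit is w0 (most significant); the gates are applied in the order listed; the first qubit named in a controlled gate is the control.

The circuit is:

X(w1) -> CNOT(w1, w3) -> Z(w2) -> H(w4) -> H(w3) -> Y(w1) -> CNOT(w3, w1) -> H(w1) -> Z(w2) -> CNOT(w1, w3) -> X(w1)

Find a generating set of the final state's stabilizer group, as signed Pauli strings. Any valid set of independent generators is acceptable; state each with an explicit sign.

The final state is stabilized by the group generated by +IXIZI, +IZIXI, +IIIIX, +ZIIII, +IIZII; other independent generating sets are equally valid.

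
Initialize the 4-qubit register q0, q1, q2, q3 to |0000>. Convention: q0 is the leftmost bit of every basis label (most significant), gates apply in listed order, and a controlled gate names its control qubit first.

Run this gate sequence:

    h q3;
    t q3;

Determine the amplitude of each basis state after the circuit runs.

The final amplitudes are sqrt(2)/2 on |0000>, sqrt(2)*exp(I*pi/4)/2 on |0001>, and 0 on every other basis state.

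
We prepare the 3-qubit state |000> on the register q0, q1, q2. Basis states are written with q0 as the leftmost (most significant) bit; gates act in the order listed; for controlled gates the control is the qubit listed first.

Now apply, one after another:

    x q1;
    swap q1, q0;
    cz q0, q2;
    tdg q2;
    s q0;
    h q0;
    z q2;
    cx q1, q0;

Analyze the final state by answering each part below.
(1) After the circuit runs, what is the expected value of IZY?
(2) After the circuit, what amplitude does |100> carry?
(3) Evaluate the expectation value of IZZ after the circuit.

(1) The observable IZY averages to 0.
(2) The amplitude on |100> is -sqrt(2)*I/2.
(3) In the final state, IZZ has expectation 1.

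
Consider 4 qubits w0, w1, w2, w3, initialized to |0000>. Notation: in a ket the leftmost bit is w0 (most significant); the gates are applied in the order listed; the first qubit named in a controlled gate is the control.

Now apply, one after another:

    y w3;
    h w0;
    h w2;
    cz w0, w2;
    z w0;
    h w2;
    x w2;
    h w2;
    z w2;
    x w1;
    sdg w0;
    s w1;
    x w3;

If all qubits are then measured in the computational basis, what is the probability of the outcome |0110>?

Outcome |0110> occurs with probability 1/4. Key observation: gates 6-9 undo each other exactly, leaving only the rest of the circuit to track.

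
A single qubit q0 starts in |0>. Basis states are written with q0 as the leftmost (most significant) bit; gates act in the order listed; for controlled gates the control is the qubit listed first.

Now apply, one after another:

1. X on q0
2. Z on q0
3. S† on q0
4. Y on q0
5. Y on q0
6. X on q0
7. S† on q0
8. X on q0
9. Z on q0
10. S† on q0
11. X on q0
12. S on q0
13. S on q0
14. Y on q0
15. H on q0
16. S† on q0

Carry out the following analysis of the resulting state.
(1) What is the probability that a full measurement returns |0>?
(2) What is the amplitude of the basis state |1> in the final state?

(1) Outcome |0> occurs with probability 1/2.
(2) |1> carries amplitude sqrt(2)/2 in the final state.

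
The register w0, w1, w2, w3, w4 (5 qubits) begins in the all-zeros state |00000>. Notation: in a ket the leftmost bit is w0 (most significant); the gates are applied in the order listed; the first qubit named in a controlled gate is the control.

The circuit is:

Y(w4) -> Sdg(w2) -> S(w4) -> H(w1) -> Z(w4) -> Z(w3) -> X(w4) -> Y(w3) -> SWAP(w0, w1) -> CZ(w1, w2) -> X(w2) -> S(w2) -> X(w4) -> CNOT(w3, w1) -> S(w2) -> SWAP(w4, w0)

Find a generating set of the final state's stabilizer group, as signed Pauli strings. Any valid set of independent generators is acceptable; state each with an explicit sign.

One valid set of independent stabilizer generators is +IIIIX, -ZIIII, -IZIII, -IIZII, -IIIZI (any independent generating set of the same group is equally correct).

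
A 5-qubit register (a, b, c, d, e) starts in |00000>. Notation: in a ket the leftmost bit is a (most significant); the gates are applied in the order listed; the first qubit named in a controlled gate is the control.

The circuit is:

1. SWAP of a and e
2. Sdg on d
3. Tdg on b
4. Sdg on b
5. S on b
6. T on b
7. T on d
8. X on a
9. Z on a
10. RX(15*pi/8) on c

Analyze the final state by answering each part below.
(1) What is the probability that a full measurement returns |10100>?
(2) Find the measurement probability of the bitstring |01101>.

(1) Outcome |10100> occurs with probability sin(pi/16)**2. Key observation: steps 3-6 multiply out to the identity, so the circuit reduces to the remaining gates.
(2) Outcome |01101> occurs with probability 0.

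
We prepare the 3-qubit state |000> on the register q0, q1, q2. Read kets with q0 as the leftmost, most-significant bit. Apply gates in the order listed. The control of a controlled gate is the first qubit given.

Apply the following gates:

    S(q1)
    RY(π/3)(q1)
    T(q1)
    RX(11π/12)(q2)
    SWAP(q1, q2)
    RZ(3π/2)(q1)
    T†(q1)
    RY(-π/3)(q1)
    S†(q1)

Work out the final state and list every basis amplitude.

After the circuit, the state carries amplitude (-3*sqrt(sqrt(2) + 2)/16 + 3*sqrt(6 - 3*sqrt(2))/16 + (-3*sqrt(sqrt(2) + 2) - sqrt(6 - 3*sqrt(2)))*exp(3*I*pi/4)/16)*exp(I*pi/4) on |000>, -I*sqrt(3*sqrt(2) + 6)/16 + sqrt(2 - sqrt(2))*exp(I*pi/4)/16 + sqrt(3*sqrt(2) + 6)*exp(I*pi/4)/16 + 3*I*sqrt(2 - sqrt(2))/16 on |001>, -3*I*sqrt(3*sqrt(2) + 6)/16 - 3*I*sqrt(2 - sqrt(2))/16 - sqrt(3*sqrt(2) + 6)*exp(3*I*pi/4)/16 + 3*sqrt(2 - sqrt(2))*exp(3*I*pi/4)/16 on |010>, -sqrt(6 - 3*sqrt(2))/16 + sqrt(sqrt(2) + 2)/16 - 3*sqrt(sqrt(2) + 2)*exp(3*I*pi/4)/16 - sqrt(6 - 3*sqrt(2))*exp(3*I*pi/4)/16 on |011>, 0 on |100>, 0 on |101>, 0 on |110>, 0 on |111>.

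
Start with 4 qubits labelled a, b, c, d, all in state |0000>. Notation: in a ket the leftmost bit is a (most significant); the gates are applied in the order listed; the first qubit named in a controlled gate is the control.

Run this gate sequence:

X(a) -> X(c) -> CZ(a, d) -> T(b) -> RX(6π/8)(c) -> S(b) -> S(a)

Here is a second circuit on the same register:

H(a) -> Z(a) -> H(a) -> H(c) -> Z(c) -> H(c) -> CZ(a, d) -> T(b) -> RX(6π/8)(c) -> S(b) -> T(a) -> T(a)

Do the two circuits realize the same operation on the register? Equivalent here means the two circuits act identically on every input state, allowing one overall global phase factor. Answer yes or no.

Yes: on every input state the two circuits agree up to one overall phase factor.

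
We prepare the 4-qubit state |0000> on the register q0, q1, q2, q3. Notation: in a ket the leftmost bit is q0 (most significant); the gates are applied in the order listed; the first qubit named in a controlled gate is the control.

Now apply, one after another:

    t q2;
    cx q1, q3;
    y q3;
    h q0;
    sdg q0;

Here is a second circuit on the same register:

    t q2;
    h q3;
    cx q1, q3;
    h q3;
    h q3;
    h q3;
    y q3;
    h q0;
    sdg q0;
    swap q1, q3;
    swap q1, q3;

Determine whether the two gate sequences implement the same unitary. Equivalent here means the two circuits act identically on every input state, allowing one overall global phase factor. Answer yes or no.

No: there is an input state on which the two circuits produce genuinely different outputs (not merely differing by a phase).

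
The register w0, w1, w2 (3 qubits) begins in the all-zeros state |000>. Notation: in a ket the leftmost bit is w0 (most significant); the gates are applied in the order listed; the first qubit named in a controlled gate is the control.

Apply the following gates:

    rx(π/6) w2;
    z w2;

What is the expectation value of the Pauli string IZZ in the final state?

The observable IZZ averages to sqrt(3)/2.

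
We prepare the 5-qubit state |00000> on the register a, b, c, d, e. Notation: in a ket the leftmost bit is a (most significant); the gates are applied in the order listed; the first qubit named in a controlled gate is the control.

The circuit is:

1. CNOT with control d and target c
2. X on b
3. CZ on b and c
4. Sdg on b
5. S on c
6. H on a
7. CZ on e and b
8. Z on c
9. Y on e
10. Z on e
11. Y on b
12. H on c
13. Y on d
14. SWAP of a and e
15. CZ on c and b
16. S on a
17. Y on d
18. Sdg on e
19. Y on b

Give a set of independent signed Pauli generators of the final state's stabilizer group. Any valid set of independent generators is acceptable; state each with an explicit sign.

The stabilizer group can be generated by +IIXII, -IIIIY, -ZIIII, -IZIII, +IIIZI, among other valid generating sets.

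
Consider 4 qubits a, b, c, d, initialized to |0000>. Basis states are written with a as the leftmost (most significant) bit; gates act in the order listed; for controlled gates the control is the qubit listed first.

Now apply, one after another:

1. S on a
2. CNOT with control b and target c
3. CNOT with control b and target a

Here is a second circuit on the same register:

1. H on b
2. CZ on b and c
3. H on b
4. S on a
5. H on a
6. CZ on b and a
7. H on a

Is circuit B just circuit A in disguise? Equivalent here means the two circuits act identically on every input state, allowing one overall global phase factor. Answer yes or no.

No — the two circuits implement different unitaries, even allowing a global phase.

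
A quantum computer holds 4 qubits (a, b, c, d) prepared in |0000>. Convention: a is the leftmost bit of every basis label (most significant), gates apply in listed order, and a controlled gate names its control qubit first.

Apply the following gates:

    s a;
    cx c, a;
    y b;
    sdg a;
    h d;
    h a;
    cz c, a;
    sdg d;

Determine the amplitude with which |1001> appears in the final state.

The amplitude on |1001> is 0.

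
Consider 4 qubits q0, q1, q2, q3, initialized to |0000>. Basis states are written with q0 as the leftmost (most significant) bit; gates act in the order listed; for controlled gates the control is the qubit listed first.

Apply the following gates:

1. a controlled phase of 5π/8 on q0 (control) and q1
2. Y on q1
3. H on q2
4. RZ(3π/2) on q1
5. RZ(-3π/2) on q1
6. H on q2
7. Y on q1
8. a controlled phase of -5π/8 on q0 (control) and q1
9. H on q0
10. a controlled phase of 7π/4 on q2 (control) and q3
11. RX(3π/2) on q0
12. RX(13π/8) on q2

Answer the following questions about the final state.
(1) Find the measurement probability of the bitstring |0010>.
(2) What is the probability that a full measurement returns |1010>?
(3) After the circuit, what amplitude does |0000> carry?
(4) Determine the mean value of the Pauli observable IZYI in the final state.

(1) A full measurement returns |0010> with probability 1/4 - sqrt(2 - sqrt(2))/8. Key observation: steps 1-8 multiply out to the identity, so the circuit reduces to the remaining gates.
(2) The probability of measuring |1010> is 1/4 - sqrt(2 - sqrt(2))/8.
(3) |0000> carries amplitude (1 + I)*cos(3*pi/16)/2 in the final state.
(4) In the final state, IZYI has expectation sqrt(sqrt(2) + 2)/2.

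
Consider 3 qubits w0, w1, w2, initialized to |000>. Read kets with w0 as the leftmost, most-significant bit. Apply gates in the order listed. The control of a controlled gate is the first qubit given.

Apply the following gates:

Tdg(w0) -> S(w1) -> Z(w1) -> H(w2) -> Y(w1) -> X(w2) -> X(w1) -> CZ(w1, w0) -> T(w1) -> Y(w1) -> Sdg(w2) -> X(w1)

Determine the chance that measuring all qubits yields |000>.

A full measurement returns |000> with probability 1/2.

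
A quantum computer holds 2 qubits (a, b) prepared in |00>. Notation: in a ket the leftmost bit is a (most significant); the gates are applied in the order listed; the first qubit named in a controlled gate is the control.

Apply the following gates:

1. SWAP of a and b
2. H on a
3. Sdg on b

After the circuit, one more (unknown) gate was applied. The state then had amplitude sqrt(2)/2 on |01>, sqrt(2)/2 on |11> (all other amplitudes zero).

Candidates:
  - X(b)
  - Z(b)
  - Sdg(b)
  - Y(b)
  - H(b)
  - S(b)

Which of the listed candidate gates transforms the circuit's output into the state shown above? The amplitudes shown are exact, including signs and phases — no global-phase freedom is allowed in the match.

It was X(b) that produced the state shown.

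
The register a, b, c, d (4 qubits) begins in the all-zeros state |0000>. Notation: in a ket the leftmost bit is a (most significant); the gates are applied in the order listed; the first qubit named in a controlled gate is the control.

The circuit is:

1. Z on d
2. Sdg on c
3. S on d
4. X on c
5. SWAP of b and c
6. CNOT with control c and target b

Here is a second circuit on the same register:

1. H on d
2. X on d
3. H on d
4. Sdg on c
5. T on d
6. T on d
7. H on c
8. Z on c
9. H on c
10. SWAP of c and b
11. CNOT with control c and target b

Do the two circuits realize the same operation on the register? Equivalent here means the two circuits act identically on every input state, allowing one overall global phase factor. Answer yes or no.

Yes, they are equivalent — the unitaries differ by at most a global phase.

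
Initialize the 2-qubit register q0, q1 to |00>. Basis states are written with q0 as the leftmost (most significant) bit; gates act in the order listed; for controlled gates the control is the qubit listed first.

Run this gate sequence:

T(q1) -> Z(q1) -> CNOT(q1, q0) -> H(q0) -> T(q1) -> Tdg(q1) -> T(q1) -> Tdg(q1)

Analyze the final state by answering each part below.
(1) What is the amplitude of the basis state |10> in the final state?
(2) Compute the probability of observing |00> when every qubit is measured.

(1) The amplitude on |10> is sqrt(2)/2. Key observation: the block from step 5 through step 8 cancels to the identity and can be dropped.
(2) The probability of measuring |00> is 1/2.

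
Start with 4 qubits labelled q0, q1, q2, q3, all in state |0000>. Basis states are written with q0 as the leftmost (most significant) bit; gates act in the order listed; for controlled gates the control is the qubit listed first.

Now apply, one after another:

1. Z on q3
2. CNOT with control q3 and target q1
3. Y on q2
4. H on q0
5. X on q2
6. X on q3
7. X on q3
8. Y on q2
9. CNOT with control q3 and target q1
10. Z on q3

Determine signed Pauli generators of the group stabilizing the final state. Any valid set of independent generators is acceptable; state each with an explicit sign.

The final state is stabilized by the group generated by +XIII, +IZII, -IIZI, +IIIZ; other independent generating sets are equally valid.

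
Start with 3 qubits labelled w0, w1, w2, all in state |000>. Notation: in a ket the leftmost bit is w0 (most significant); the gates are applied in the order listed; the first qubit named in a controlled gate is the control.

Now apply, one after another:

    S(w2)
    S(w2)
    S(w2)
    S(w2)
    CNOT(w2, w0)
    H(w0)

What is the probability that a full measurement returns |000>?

The probability of measuring |000> is 1/2.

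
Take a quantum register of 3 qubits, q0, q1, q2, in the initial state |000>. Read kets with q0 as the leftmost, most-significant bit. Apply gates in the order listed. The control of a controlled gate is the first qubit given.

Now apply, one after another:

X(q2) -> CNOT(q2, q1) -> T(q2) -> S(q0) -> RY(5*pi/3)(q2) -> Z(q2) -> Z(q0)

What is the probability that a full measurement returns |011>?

Outcome |011> occurs with probability 3/4.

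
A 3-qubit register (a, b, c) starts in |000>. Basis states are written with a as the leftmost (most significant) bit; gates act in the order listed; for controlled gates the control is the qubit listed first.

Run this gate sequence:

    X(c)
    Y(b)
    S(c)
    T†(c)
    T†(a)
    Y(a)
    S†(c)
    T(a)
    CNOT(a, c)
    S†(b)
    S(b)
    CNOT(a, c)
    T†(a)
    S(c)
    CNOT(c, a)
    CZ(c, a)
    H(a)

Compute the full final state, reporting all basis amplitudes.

After the circuit, the state carries amplitude -sqrt(2)*exp(I*pi/4)/2 on |011>, -sqrt(2)*exp(I*pi/4)/2 on |111>, and 0 on every other basis state. Key observation: steps 7-14 multiply out to the identity, so the circuit reduces to the remaining gates.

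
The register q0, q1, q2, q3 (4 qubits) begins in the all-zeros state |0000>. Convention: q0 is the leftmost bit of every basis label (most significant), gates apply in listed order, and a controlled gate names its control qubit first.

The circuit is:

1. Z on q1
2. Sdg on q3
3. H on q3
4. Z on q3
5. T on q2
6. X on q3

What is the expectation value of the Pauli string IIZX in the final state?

The observable IIZX averages to -1.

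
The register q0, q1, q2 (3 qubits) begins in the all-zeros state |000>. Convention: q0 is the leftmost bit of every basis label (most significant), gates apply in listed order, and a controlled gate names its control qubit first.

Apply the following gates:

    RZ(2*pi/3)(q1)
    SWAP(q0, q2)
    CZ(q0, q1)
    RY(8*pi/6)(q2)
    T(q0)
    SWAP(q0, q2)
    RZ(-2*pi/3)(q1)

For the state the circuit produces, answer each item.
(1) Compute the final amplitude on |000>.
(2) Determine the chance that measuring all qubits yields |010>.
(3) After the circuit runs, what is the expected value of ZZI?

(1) The final state's coefficient on |000> equals -1/2.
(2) The probability of measuring |010> is 0.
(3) The observable ZZI averages to -1/2.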